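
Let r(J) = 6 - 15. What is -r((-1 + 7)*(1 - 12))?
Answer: 9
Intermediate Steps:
r(J) = -9
-r((-1 + 7)*(1 - 12)) = -1*(-9) = 9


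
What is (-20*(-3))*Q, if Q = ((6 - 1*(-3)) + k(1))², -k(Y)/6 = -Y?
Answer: 13500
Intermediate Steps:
k(Y) = 6*Y (k(Y) = -(-6)*Y = 6*Y)
Q = 225 (Q = ((6 - 1*(-3)) + 6*1)² = ((6 + 3) + 6)² = (9 + 6)² = 15² = 225)
(-20*(-3))*Q = -20*(-3)*225 = 60*225 = 13500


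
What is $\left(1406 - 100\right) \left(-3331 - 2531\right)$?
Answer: $-7655772$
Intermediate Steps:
$\left(1406 - 100\right) \left(-3331 - 2531\right) = 1306 \left(-5862\right) = -7655772$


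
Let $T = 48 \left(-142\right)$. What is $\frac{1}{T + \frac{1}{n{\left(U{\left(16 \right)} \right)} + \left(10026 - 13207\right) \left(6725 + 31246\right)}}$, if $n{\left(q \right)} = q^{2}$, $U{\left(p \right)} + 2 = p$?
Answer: $- \frac{120785555}{823274342881} \approx -0.00014671$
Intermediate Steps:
$U{\left(p \right)} = -2 + p$
$T = -6816$
$\frac{1}{T + \frac{1}{n{\left(U{\left(16 \right)} \right)} + \left(10026 - 13207\right) \left(6725 + 31246\right)}} = \frac{1}{-6816 + \frac{1}{\left(-2 + 16\right)^{2} + \left(10026 - 13207\right) \left(6725 + 31246\right)}} = \frac{1}{-6816 + \frac{1}{14^{2} - 120785751}} = \frac{1}{-6816 + \frac{1}{196 - 120785751}} = \frac{1}{-6816 + \frac{1}{-120785555}} = \frac{1}{-6816 - \frac{1}{120785555}} = \frac{1}{- \frac{823274342881}{120785555}} = - \frac{120785555}{823274342881}$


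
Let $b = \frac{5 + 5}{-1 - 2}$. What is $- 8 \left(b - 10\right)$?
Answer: $\frac{320}{3} \approx 106.67$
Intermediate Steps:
$b = - \frac{10}{3}$ ($b = \frac{10}{-3} = 10 \left(- \frac{1}{3}\right) = - \frac{10}{3} \approx -3.3333$)
$- 8 \left(b - 10\right) = - 8 \left(- \frac{10}{3} - 10\right) = \left(-8\right) \left(- \frac{40}{3}\right) = \frac{320}{3}$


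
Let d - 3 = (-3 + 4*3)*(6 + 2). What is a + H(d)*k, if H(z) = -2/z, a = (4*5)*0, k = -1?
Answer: 2/75 ≈ 0.026667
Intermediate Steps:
a = 0 (a = 20*0 = 0)
d = 75 (d = 3 + (-3 + 4*3)*(6 + 2) = 3 + (-3 + 12)*8 = 3 + 9*8 = 3 + 72 = 75)
a + H(d)*k = 0 - 2/75*(-1) = 0 + 2/75 = 2/75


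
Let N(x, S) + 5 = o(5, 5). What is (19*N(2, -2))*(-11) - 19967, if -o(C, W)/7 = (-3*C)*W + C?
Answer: -121332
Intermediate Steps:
o(C, W) = -7*C + 21*C*W (o(C, W) = -7*((-3*C)*W + C) = -7*(-3*C*W + C) = -7*(C - 3*C*W) = -7*C + 21*C*W)
N(x, S) = 485 (N(x, S) = -5 + 7*5*(-1 + 3*5) = -5 + 7*5*(-1 + 15) = -5 + 7*5*14 = -5 + 490 = 485)
(19*N(2, -2))*(-11) - 19967 = (19*485)*(-11) - 19967 = 9215*(-11) - 19967 = -101365 - 19967 = -121332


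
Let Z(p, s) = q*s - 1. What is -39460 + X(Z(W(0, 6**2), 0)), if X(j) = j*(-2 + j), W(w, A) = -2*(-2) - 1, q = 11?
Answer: -39457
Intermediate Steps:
W(w, A) = 3 (W(w, A) = 4 - 1 = 3)
Z(p, s) = -1 + 11*s (Z(p, s) = 11*s - 1 = -1 + 11*s)
-39460 + X(Z(W(0, 6**2), 0)) = -39460 + (-1 + 11*0)*(-2 + (-1 + 11*0)) = -39460 + (-1 + 0)*(-2 + (-1 + 0)) = -39460 - (-2 - 1) = -39460 - 1*(-3) = -39460 + 3 = -39457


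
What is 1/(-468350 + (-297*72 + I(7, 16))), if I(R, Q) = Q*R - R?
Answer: -1/489629 ≈ -2.0424e-6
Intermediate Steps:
I(R, Q) = -R + Q*R
1/(-468350 + (-297*72 + I(7, 16))) = 1/(-468350 + (-297*72 + 7*(-1 + 16))) = 1/(-468350 + (-21384 + 7*15)) = 1/(-468350 + (-21384 + 105)) = 1/(-468350 - 21279) = 1/(-489629) = -1/489629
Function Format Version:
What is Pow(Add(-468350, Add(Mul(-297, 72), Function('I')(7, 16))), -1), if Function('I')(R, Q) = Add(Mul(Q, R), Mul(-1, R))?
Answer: Rational(-1, 489629) ≈ -2.0424e-6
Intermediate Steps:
Function('I')(R, Q) = Add(Mul(-1, R), Mul(Q, R))
Pow(Add(-468350, Add(Mul(-297, 72), Function('I')(7, 16))), -1) = Pow(Add(-468350, Add(Mul(-297, 72), Mul(7, Add(-1, 16)))), -1) = Pow(Add(-468350, Add(-21384, Mul(7, 15))), -1) = Pow(Add(-468350, Add(-21384, 105)), -1) = Pow(Add(-468350, -21279), -1) = Pow(-489629, -1) = Rational(-1, 489629)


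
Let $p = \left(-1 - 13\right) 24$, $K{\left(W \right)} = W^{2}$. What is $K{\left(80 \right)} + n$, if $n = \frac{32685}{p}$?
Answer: $\frac{705905}{112} \approx 6302.7$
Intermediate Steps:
$p = -336$ ($p = \left(-14\right) 24 = -336$)
$n = - \frac{10895}{112}$ ($n = \frac{32685}{-336} = 32685 \left(- \frac{1}{336}\right) = - \frac{10895}{112} \approx -97.277$)
$K{\left(80 \right)} + n = 80^{2} - \frac{10895}{112} = 6400 - \frac{10895}{112} = \frac{705905}{112}$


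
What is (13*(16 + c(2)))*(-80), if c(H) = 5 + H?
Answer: -23920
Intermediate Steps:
(13*(16 + c(2)))*(-80) = (13*(16 + (5 + 2)))*(-80) = (13*(16 + 7))*(-80) = (13*23)*(-80) = 299*(-80) = -23920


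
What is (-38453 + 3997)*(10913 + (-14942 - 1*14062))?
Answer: 623343496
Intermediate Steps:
(-38453 + 3997)*(10913 + (-14942 - 1*14062)) = -34456*(10913 + (-14942 - 14062)) = -34456*(10913 - 29004) = -34456*(-18091) = 623343496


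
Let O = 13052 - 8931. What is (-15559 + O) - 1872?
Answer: -13310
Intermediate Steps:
O = 4121
(-15559 + O) - 1872 = (-15559 + 4121) - 1872 = -11438 - 1872 = -13310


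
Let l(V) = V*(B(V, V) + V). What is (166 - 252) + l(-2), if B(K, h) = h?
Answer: -78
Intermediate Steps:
l(V) = 2*V**2 (l(V) = V*(V + V) = V*(2*V) = 2*V**2)
(166 - 252) + l(-2) = (166 - 252) + 2*(-2)**2 = -86 + 2*4 = -86 + 8 = -78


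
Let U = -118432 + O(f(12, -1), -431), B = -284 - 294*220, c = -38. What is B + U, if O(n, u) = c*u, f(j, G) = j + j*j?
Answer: -167018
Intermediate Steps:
f(j, G) = j + j²
B = -64964 (B = -284 - 64680 = -64964)
O(n, u) = -38*u
U = -102054 (U = -118432 - 38*(-431) = -118432 + 16378 = -102054)
B + U = -64964 - 102054 = -167018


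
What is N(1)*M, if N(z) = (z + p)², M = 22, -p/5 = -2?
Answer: 2662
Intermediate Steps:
p = 10 (p = -5*(-2) = 10)
N(z) = (10 + z)² (N(z) = (z + 10)² = (10 + z)²)
N(1)*M = (10 + 1)²*22 = 11²*22 = 121*22 = 2662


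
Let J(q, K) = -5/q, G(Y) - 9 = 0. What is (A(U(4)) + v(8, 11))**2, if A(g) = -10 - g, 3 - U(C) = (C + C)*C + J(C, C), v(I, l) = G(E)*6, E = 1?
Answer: 82369/16 ≈ 5148.1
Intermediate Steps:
G(Y) = 9 (G(Y) = 9 + 0 = 9)
v(I, l) = 54 (v(I, l) = 9*6 = 54)
U(C) = 3 - 2*C**2 + 5/C (U(C) = 3 - ((C + C)*C - 5/C) = 3 - ((2*C)*C - 5/C) = 3 - (2*C**2 - 5/C) = 3 - (-5/C + 2*C**2) = 3 + (-2*C**2 + 5/C) = 3 - 2*C**2 + 5/C)
(A(U(4)) + v(8, 11))**2 = ((-10 - (3 - 2*4**2 + 5/4)) + 54)**2 = ((-10 - (3 - 2*16 + 5*(1/4))) + 54)**2 = ((-10 - (3 - 32 + 5/4)) + 54)**2 = ((-10 - 1*(-111/4)) + 54)**2 = ((-10 + 111/4) + 54)**2 = (71/4 + 54)**2 = (287/4)**2 = 82369/16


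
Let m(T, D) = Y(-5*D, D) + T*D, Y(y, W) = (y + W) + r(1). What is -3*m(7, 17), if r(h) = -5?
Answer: -138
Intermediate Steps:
Y(y, W) = -5 + W + y (Y(y, W) = (y + W) - 5 = (W + y) - 5 = -5 + W + y)
m(T, D) = -5 - 4*D + D*T (m(T, D) = (-5 + D - 5*D) + T*D = (-5 - 4*D) + D*T = -5 - 4*D + D*T)
-3*m(7, 17) = -3*(-5 - 4*17 + 17*7) = -3*(-5 - 68 + 119) = -3*46 = -138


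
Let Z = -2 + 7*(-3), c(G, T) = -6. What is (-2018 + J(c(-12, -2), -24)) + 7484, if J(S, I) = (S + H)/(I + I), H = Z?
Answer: 262397/48 ≈ 5466.6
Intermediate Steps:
Z = -23 (Z = -2 - 21 = -23)
H = -23
J(S, I) = (-23 + S)/(2*I) (J(S, I) = (S - 23)/(I + I) = (-23 + S)/((2*I)) = (-23 + S)*(1/(2*I)) = (-23 + S)/(2*I))
(-2018 + J(c(-12, -2), -24)) + 7484 = (-2018 + (1/2)*(-23 - 6)/(-24)) + 7484 = (-2018 + (1/2)*(-1/24)*(-29)) + 7484 = (-2018 + 29/48) + 7484 = -96835/48 + 7484 = 262397/48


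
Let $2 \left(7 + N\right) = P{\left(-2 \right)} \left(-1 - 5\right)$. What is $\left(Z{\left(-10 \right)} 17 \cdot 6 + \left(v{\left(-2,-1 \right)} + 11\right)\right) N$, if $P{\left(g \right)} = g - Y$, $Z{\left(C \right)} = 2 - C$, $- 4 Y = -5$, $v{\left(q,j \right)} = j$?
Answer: $\frac{6787}{2} \approx 3393.5$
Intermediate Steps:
$Y = \frac{5}{4}$ ($Y = \left(- \frac{1}{4}\right) \left(-5\right) = \frac{5}{4} \approx 1.25$)
$P{\left(g \right)} = - \frac{5}{4} + g$ ($P{\left(g \right)} = g - \frac{5}{4} = - \frac{5}{4} + g$)
$N = \frac{11}{4}$ ($N = -7 + \frac{\left(- \frac{5}{4} - 2\right) \left(-1 - 5\right)}{2} = -7 + \frac{\left(- \frac{13}{4}\right) \left(-6\right)}{2} = -7 + \frac{1}{2} \cdot \frac{39}{2} = -7 + \frac{39}{4} = \frac{11}{4} \approx 2.75$)
$\left(Z{\left(-10 \right)} 17 \cdot 6 + \left(v{\left(-2,-1 \right)} + 11\right)\right) N = \left(\left(2 - -10\right) 17 \cdot 6 + \left(-1 + 11\right)\right) \frac{11}{4} = \left(\left(2 + 10\right) 102 + 10\right) \frac{11}{4} = \left(12 \cdot 102 + 10\right) \frac{11}{4} = \left(1224 + 10\right) \frac{11}{4} = 1234 \cdot \frac{11}{4} = \frac{6787}{2}$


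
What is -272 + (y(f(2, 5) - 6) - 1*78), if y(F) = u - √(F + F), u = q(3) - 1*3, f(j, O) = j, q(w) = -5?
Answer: -358 - 2*I*√2 ≈ -358.0 - 2.8284*I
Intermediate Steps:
u = -8 (u = -5 - 1*3 = -5 - 3 = -8)
y(F) = -8 - √2*√F (y(F) = -8 - √(F + F) = -8 - √(2*F) = -8 - √2*√F)
-272 + (y(f(2, 5) - 6) - 1*78) = -272 + ((-8 - √2*√(2 - 6)) - 1*78) = -272 + ((-8 - √2*√(-4)) - 78) = -272 + ((-8 - √2*2*I) - 78) = -272 + ((-8 - 2*I*√2) - 78) = -272 + (-86 - 2*I*√2) = -358 - 2*I*√2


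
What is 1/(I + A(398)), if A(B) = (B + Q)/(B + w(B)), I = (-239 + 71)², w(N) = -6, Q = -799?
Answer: 392/11063407 ≈ 3.5432e-5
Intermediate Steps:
I = 28224 (I = (-168)² = 28224)
A(B) = (-799 + B)/(-6 + B) (A(B) = (B - 799)/(B - 6) = (-799 + B)/(-6 + B))
1/(I + A(398)) = 1/(28224 + (-799 + 398)/(-6 + 398)) = 1/(28224 - 401/392) = 1/(11063407/392) = 392/11063407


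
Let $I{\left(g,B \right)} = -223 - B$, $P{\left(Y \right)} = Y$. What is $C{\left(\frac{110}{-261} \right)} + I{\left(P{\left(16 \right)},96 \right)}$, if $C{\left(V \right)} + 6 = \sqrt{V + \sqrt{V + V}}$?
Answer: $-325 + \frac{\sqrt{-3190 + 174 i \sqrt{1595}}}{87} \approx -324.46 + 0.84607 i$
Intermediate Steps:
$C{\left(V \right)} = -6 + \sqrt{V + \sqrt{2} \sqrt{V}}$ ($C{\left(V \right)} = -6 + \sqrt{V + \sqrt{V + V}} = -6 + \sqrt{V + \sqrt{2 V}} = -6 + \sqrt{V + \sqrt{2} \sqrt{V}}$)
$C{\left(\frac{110}{-261} \right)} + I{\left(P{\left(16 \right)},96 \right)} = \left(-6 + \sqrt{\frac{110}{-261} + \sqrt{2} \sqrt{\frac{110}{-261}}}\right) - 319 = \left(-6 + \sqrt{110 \left(- \frac{1}{261}\right) + \sqrt{2} \sqrt{110 \left(- \frac{1}{261}\right)}}\right) - 319 = \left(-6 + \sqrt{- \frac{110}{261} + \sqrt{2} \sqrt{- \frac{110}{261}}}\right) - 319 = \left(-6 + \sqrt{- \frac{110}{261} + \sqrt{2} \frac{i \sqrt{3190}}{87}}\right) - 319 = \left(-6 + \sqrt{- \frac{110}{261} + \frac{2 i \sqrt{1595}}{87}}\right) - 319 = -325 + \sqrt{- \frac{110}{261} + \frac{2 i \sqrt{1595}}{87}}$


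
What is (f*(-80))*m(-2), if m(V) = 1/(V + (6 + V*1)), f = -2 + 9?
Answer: -280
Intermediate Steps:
f = 7
m(V) = 1/(6 + 2*V) (m(V) = 1/(V + (6 + V)) = 1/(6 + 2*V))
(f*(-80))*m(-2) = (7*(-80))*(1/(2*(3 - 2))) = -280/1 = -280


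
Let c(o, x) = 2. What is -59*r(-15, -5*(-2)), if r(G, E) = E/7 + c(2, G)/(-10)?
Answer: -2537/35 ≈ -72.486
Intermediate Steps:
r(G, E) = -1/5 + E/7 (r(G, E) = E/7 + 2/(-10) = E*(1/7) + 2*(-1/10) = E/7 - 1/5 = -1/5 + E/7)
-59*r(-15, -5*(-2)) = -59*(-1/5 + (-5*(-2))/7) = -59*(-1/5 + (1/7)*10) = -59*(-1/5 + 10/7) = -59*43/35 = -2537/35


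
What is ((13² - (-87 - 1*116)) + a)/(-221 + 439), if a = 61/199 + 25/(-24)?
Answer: 1773161/1041168 ≈ 1.7031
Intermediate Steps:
a = -3511/4776 (a = 61*(1/199) + 25*(-1/24) = 61/199 - 25/24 = -3511/4776 ≈ -0.73513)
((13² - (-87 - 1*116)) + a)/(-221 + 439) = ((13² - (-87 - 1*116)) - 3511/4776)/(-221 + 439) = ((169 - (-87 - 116)) - 3511/4776)/218 = ((169 - 1*(-203)) - 3511/4776)*(1/218) = ((169 + 203) - 3511/4776)*(1/218) = (372 - 3511/4776)*(1/218) = (1773161/4776)*(1/218) = 1773161/1041168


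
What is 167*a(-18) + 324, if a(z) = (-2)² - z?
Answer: 3998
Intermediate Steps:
a(z) = 4 - z
167*a(-18) + 324 = 167*(4 - 1*(-18)) + 324 = 167*(4 + 18) + 324 = 167*22 + 324 = 3674 + 324 = 3998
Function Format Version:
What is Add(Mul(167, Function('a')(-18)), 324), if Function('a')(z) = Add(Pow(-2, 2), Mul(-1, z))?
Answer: 3998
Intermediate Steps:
Function('a')(z) = Add(4, Mul(-1, z))
Add(Mul(167, Function('a')(-18)), 324) = Add(Mul(167, Add(4, Mul(-1, -18))), 324) = Add(Mul(167, Add(4, 18)), 324) = Add(Mul(167, 22), 324) = Add(3674, 324) = 3998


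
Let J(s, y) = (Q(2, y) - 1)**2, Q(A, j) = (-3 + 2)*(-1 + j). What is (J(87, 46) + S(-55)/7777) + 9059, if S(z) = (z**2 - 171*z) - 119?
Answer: 86920286/7777 ≈ 11177.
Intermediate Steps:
S(z) = -119 + z**2 - 171*z
Q(A, j) = 1 - j (Q(A, j) = -(-1 + j) = 1 - j)
J(s, y) = y**2 (J(s, y) = ((1 - y) - 1)**2 = (-y)**2 = y**2)
(J(87, 46) + S(-55)/7777) + 9059 = (46**2 + (-119 + (-55)**2 - 171*(-55))/7777) + 9059 = (2116 + (-119 + 3025 + 9405)*(1/7777)) + 9059 = (2116 + 12311*(1/7777)) + 9059 = (2116 + 12311/7777) + 9059 = 16468443/7777 + 9059 = 86920286/7777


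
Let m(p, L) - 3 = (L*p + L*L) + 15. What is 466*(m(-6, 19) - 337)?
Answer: -33552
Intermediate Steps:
m(p, L) = 18 + L**2 + L*p (m(p, L) = 3 + ((L*p + L*L) + 15) = 3 + ((L*p + L**2) + 15) = 3 + ((L**2 + L*p) + 15) = 3 + (15 + L**2 + L*p) = 18 + L**2 + L*p)
466*(m(-6, 19) - 337) = 466*((18 + 19**2 + 19*(-6)) - 337) = 466*((18 + 361 - 114) - 337) = 466*(265 - 337) = 466*(-72) = -33552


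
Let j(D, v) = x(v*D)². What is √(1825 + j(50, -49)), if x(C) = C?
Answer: 5*√240173 ≈ 2450.4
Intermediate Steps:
j(D, v) = D²*v² (j(D, v) = (v*D)² = (D*v)² = D²*v²)
√(1825 + j(50, -49)) = √(1825 + 50²*(-49)²) = √(1825 + 2500*2401) = √(1825 + 6002500) = √6004325 = 5*√240173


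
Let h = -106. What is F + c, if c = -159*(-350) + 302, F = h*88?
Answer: 46624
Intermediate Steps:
F = -9328 (F = -106*88 = -9328)
c = 55952 (c = 55650 + 302 = 55952)
F + c = -9328 + 55952 = 46624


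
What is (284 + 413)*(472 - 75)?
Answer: 276709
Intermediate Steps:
(284 + 413)*(472 - 75) = 697*397 = 276709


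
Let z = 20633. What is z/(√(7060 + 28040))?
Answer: 20633*√39/1170 ≈ 110.13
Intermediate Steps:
z/(√(7060 + 28040)) = 20633/(√(7060 + 28040)) = 20633/(√35100) = 20633/((30*√39)) = 20633*(√39/1170) = 20633*√39/1170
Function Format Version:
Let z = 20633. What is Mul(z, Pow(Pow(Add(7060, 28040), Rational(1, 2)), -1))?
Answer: Mul(Rational(20633, 1170), Pow(39, Rational(1, 2))) ≈ 110.13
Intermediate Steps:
Mul(z, Pow(Pow(Add(7060, 28040), Rational(1, 2)), -1)) = Mul(20633, Pow(Pow(Add(7060, 28040), Rational(1, 2)), -1)) = Mul(20633, Pow(Pow(35100, Rational(1, 2)), -1)) = Mul(20633, Pow(Mul(30, Pow(39, Rational(1, 2))), -1)) = Mul(20633, Mul(Rational(1, 1170), Pow(39, Rational(1, 2)))) = Mul(Rational(20633, 1170), Pow(39, Rational(1, 2)))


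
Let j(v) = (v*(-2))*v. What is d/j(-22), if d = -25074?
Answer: 12537/484 ≈ 25.903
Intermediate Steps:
j(v) = -2*v**2 (j(v) = (-2*v)*v = -2*v**2)
d/j(-22) = -25074/((-2*(-22)**2)) = -25074/((-2*484)) = -25074/(-968) = -25074*(-1/968) = 12537/484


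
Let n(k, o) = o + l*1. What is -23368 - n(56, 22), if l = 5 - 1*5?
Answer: -23390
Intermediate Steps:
l = 0 (l = 5 - 5 = 0)
n(k, o) = o (n(k, o) = o + 0*1 = o + 0 = o)
-23368 - n(56, 22) = -23368 - 1*22 = -23368 - 22 = -23390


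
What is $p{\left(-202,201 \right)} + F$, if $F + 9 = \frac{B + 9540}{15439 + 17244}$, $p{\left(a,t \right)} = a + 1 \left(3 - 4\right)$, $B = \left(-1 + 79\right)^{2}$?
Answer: $- \frac{987596}{4669} \approx -211.52$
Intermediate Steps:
$B = 6084$ ($B = 78^{2} = 6084$)
$p{\left(a,t \right)} = -1 + a$ ($p{\left(a,t \right)} = a + 1 \left(3 - 4\right) = a + 1 \left(-1\right) = a - 1 = -1 + a$)
$F = - \frac{39789}{4669}$ ($F = -9 + \frac{6084 + 9540}{15439 + 17244} = -9 + \frac{15624}{32683} = -9 + 15624 \cdot \frac{1}{32683} = -9 + \frac{2232}{4669} = - \frac{39789}{4669} \approx -8.522$)
$p{\left(-202,201 \right)} + F = \left(-1 - 202\right) - \frac{39789}{4669} = -203 - \frac{39789}{4669} = - \frac{987596}{4669}$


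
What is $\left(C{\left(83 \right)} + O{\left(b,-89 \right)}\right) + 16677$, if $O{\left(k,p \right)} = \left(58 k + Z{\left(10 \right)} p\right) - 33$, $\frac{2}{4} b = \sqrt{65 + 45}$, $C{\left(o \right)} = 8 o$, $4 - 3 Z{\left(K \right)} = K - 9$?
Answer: $17219 + 116 \sqrt{110} \approx 18436.0$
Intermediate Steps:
$Z{\left(K \right)} = \frac{13}{3} - \frac{K}{3}$ ($Z{\left(K \right)} = \frac{4}{3} - \frac{K - 9}{3} = \frac{4}{3} - \frac{-9 + K}{3} = \frac{4}{3} - \left(-3 + \frac{K}{3}\right) = \frac{13}{3} - \frac{K}{3}$)
$b = 2 \sqrt{110}$ ($b = 2 \sqrt{65 + 45} = 2 \sqrt{110} \approx 20.976$)
$O{\left(k,p \right)} = -33 + p + 58 k$ ($O{\left(k,p \right)} = \left(58 k + \left(\frac{13}{3} - \frac{10}{3}\right) p\right) - 33 = \left(58 k + 1 p\right) - 33 = \left(58 k + p\right) - 33 = \left(p + 58 k\right) - 33 = -33 + p + 58 k$)
$\left(C{\left(83 \right)} + O{\left(b,-89 \right)}\right) + 16677 = \left(8 \cdot 83 - \left(122 - 116 \sqrt{110}\right)\right) + 16677 = \left(664 - \left(122 - 116 \sqrt{110}\right)\right) + 16677 = \left(542 + 116 \sqrt{110}\right) + 16677 = 17219 + 116 \sqrt{110}$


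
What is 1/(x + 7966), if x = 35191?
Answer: 1/43157 ≈ 2.3171e-5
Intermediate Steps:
1/(x + 7966) = 1/(35191 + 7966) = 1/43157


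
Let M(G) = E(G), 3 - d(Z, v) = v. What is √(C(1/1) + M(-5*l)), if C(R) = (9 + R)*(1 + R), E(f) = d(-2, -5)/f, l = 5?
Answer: 2*√123/5 ≈ 4.4362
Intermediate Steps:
d(Z, v) = 3 - v
E(f) = 8/f (E(f) = (3 - 1*(-5))/f = (3 + 5)/f = 8/f)
M(G) = 8/G
C(R) = (1 + R)*(9 + R)
√(C(1/1) + M(-5*l)) = √((9 + (1/1)² + 10/1) + 8/((-5*5))) = √((9 + 1² + 10*1) + 8/(-25)) = √((9 + 1 + 10) + 8*(-1/25)) = √(20 - 8/25) = √(492/25) = 2*√123/5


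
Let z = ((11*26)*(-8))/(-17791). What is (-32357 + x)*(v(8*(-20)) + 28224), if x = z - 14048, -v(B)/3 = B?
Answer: -23697708579168/17791 ≈ -1.3320e+9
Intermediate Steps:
v(B) = -3*B
z = 2288/17791 (z = (286*(-8))*(-1/17791) = -2288*(-1/17791) = 2288/17791 ≈ 0.12860)
x = -249925680/17791 (x = 2288/17791 - 14048 = -249925680/17791 ≈ -14048.)
(-32357 + x)*(v(8*(-20)) + 28224) = (-32357 - 249925680/17791)*(-24*(-20) + 28224) = -825589067*(-3*(-160) + 28224)/17791 = -825589067*(480 + 28224)/17791 = -825589067/17791*28704 = -23697708579168/17791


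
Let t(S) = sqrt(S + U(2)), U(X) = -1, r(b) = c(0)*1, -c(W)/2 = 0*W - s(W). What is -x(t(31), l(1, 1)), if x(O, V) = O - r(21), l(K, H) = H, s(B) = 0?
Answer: -sqrt(30) ≈ -5.4772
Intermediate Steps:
c(W) = 0 (c(W) = -2*(0*W - 1*0) = -2*(0 + 0) = -2*0 = 0)
r(b) = 0 (r(b) = 0*1 = 0)
t(S) = sqrt(-1 + S) (t(S) = sqrt(S - 1) = sqrt(-1 + S))
x(O, V) = O (x(O, V) = O - 1*0 = O + 0 = O)
-x(t(31), l(1, 1)) = -sqrt(-1 + 31) = -sqrt(30)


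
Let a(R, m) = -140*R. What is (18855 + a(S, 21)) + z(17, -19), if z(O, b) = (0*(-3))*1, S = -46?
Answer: 25295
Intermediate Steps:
z(O, b) = 0 (z(O, b) = 0*1 = 0)
(18855 + a(S, 21)) + z(17, -19) = (18855 - 140*(-46)) + 0 = (18855 + 6440) + 0 = 25295 + 0 = 25295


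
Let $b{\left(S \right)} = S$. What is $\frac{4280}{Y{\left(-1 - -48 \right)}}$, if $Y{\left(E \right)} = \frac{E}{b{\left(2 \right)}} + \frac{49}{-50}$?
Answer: $\frac{107000}{563} \approx 190.05$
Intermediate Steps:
$Y{\left(E \right)} = - \frac{49}{50} + \frac{E}{2}$ ($Y{\left(E \right)} = \frac{E}{2} + \frac{49}{-50} = E \frac{1}{2} + 49 \left(- \frac{1}{50}\right) = \frac{E}{2} - \frac{49}{50} = - \frac{49}{50} + \frac{E}{2}$)
$\frac{4280}{Y{\left(-1 - -48 \right)}} = \frac{4280}{- \frac{49}{50} + \frac{-1 - -48}{2}} = \frac{4280}{- \frac{49}{50} + \frac{-1 + 48}{2}} = \frac{4280}{- \frac{49}{50} + \frac{1}{2} \cdot 47} = \frac{4280}{- \frac{49}{50} + \frac{47}{2}} = \frac{4280}{\frac{563}{25}} = 4280 \cdot \frac{25}{563} = \frac{107000}{563}$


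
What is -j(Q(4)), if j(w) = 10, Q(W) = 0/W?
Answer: -10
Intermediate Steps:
Q(W) = 0
-j(Q(4)) = -1*10 = -10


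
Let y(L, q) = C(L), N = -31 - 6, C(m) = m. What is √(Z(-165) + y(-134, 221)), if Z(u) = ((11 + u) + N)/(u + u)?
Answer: I*√14529570/330 ≈ 11.551*I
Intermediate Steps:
N = -37
y(L, q) = L
Z(u) = (-26 + u)/(2*u) (Z(u) = ((11 + u) - 37)/(u + u) = (-26 + u)/((2*u)) = (-26 + u)*(1/(2*u)) = (-26 + u)/(2*u))
√(Z(-165) + y(-134, 221)) = √((½)*(-26 - 165)/(-165) - 134) = √((½)*(-1/165)*(-191) - 134) = √(191/330 - 134) = √(-44029/330) = I*√14529570/330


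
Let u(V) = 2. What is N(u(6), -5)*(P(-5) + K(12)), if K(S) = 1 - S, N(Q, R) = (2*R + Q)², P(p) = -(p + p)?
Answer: -64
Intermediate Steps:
P(p) = -2*p
N(Q, R) = (Q + 2*R)²
N(u(6), -5)*(P(-5) + K(12)) = (2 + 2*(-5))²*(-2*(-5) + (1 - 1*12)) = (2 - 10)²*(10 + (1 - 12)) = (-8)²*(10 - 11) = 64*(-1) = -64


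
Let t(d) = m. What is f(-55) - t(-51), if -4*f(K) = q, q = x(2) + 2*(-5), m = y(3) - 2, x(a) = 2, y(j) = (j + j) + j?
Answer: -5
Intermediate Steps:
y(j) = 3*j (y(j) = 2*j + j = 3*j)
m = 7 (m = 3*3 - 2 = 9 - 2 = 7)
q = -8 (q = 2 + 2*(-5) = 2 - 10 = -8)
t(d) = 7
f(K) = 2 (f(K) = -¼*(-8) = 2)
f(-55) - t(-51) = 2 - 1*7 = 2 - 7 = -5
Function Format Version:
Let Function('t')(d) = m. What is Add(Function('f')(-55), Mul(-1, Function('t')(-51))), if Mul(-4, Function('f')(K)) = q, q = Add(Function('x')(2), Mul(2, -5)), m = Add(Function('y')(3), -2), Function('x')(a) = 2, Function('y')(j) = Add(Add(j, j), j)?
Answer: -5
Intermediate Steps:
Function('y')(j) = Mul(3, j) (Function('y')(j) = Add(Mul(2, j), j) = Mul(3, j))
m = 7 (m = Add(Mul(3, 3), -2) = Add(9, -2) = 7)
q = -8 (q = Add(2, Mul(2, -5)) = Add(2, -10) = -8)
Function('t')(d) = 7
Function('f')(K) = 2 (Function('f')(K) = Mul(Rational(-1, 4), -8) = 2)
Add(Function('f')(-55), Mul(-1, Function('t')(-51))) = Add(2, Mul(-1, 7)) = Add(2, -7) = -5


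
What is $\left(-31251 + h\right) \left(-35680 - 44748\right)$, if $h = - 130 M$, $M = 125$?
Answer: $3820410428$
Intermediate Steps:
$h = -16250$ ($h = \left(-130\right) 125 = -16250$)
$\left(-31251 + h\right) \left(-35680 - 44748\right) = \left(-31251 - 16250\right) \left(-35680 - 44748\right) = \left(-47501\right) \left(-80428\right) = 3820410428$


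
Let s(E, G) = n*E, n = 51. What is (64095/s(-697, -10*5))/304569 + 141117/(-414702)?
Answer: -56586362620523/166288041096318 ≈ -0.34029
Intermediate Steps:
s(E, G) = 51*E
(64095/s(-697, -10*5))/304569 + 141117/(-414702) = (64095/((51*(-697))))/304569 + 141117/(-414702) = (64095/(-35547))*(1/304569) + 141117*(-1/414702) = (64095*(-1/35547))*(1/304569) - 47039/138234 = -21365/11849*1/304569 - 47039/138234 = -21365/3608838081 - 47039/138234 = -56586362620523/166288041096318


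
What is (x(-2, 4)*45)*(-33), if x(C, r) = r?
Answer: -5940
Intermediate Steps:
(x(-2, 4)*45)*(-33) = (4*45)*(-33) = 180*(-33) = -5940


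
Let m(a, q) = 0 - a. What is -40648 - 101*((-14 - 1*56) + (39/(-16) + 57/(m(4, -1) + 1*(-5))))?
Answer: -1569223/48 ≈ -32692.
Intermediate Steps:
m(a, q) = -a
-40648 - 101*((-14 - 1*56) + (39/(-16) + 57/(m(4, -1) + 1*(-5)))) = -40648 - 101*((-14 - 1*56) + (39/(-16) + 57/(-1*4 + 1*(-5)))) = -40648 - 101*((-14 - 56) + (39*(-1/16) + 57/(-4 - 5))) = -40648 - 101*(-70 + (-39/16 + 57/(-9))) = -40648 - 101*(-70 + (-39/16 + 57*(-⅑))) = -40648 - 101*(-70 + (-39/16 - 19/3)) = -40648 - 101*(-70 - 421/48) = -40648 - 101*(-3781)/48 = -40648 - 1*(-381881/48) = -40648 + 381881/48 = -1569223/48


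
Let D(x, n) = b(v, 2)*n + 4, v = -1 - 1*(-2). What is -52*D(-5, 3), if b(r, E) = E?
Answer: -520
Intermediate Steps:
v = 1 (v = -1 + 2 = 1)
D(x, n) = 4 + 2*n (D(x, n) = 2*n + 4 = 4 + 2*n)
-52*D(-5, 3) = -52*(4 + 2*3) = -52*(4 + 6) = -52*10 = -520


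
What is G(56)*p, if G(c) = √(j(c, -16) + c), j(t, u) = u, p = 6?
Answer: 12*√10 ≈ 37.947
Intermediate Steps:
G(c) = √(-16 + c)
G(56)*p = √(-16 + 56)*6 = √40*6 = (2*√10)*6 = 12*√10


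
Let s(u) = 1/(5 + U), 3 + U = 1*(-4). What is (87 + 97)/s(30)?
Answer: -368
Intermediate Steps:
U = -7 (U = -3 + 1*(-4) = -3 - 4 = -7)
s(u) = -1/2 (s(u) = 1/(5 - 7) = 1/(-2) = -1/2)
(87 + 97)/s(30) = (87 + 97)/(-1/2) = 184*(-2) = -368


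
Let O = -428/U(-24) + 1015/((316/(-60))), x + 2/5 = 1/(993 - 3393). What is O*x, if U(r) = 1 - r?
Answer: 398273957/4740000 ≈ 84.024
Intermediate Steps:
x = -961/2400 (x = -⅖ + 1/(993 - 3393) = -⅖ + 1/(-2400) = -⅖ - 1/2400 = -961/2400 ≈ -0.40042)
O = -414437/1975 (O = -428/(1 - 1*(-24)) + 1015/((316/(-60))) = -428/(1 + 24) + 1015/((316*(-1/60))) = -428/25 + 1015/(-79/15) = -428*1/25 + 1015*(-15/79) = -428/25 - 15225/79 = -414437/1975 ≈ -209.84)
O*x = -414437/1975*(-961/2400) = 398273957/4740000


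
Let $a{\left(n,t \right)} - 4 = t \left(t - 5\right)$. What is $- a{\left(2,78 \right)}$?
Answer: $-5698$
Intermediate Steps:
$a{\left(n,t \right)} = 4 + t \left(-5 + t\right)$ ($a{\left(n,t \right)} = 4 + t \left(t - 5\right) = 4 + t \left(-5 + t\right)$)
$- a{\left(2,78 \right)} = - (4 + 78^{2} - 390) = - (4 + 6084 - 390) = \left(-1\right) 5698 = -5698$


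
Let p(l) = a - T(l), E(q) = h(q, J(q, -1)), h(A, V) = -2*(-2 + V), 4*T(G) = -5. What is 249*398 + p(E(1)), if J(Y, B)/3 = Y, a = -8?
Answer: 396381/4 ≈ 99095.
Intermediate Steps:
T(G) = -5/4 (T(G) = (¼)*(-5) = -5/4)
J(Y, B) = 3*Y
h(A, V) = 4 - 2*V
E(q) = 4 - 6*q
p(l) = -27/4 (p(l) = -8 - 1*(-5/4) = -8 + 5/4 = -27/4)
249*398 + p(E(1)) = 249*398 - 27/4 = 99102 - 27/4 = 396381/4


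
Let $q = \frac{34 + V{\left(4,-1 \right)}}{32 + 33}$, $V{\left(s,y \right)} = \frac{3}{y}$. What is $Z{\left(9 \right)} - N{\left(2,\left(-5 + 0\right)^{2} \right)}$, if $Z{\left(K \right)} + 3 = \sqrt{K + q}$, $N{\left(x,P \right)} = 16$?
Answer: $-19 + \frac{2 \sqrt{10010}}{65} \approx -15.922$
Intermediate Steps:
$q = \frac{31}{65}$ ($q = \frac{34 + \frac{3}{-1}}{32 + 33} = \frac{34 + 3 \left(-1\right)}{65} = \left(34 - 3\right) \frac{1}{65} = 31 \cdot \frac{1}{65} = \frac{31}{65} \approx 0.47692$)
$Z{\left(K \right)} = -3 + \sqrt{\frac{31}{65} + K}$ ($Z{\left(K \right)} = -3 + \sqrt{K + \frac{31}{65}} = -3 + \sqrt{\frac{31}{65} + K}$)
$Z{\left(9 \right)} - N{\left(2,\left(-5 + 0\right)^{2} \right)} = \left(-3 + \frac{\sqrt{2015 + 4225 \cdot 9}}{65}\right) - 16 = \left(-3 + \frac{\sqrt{2015 + 38025}}{65}\right) - 16 = \left(-3 + \frac{\sqrt{40040}}{65}\right) - 16 = \left(-3 + \frac{2 \sqrt{10010}}{65}\right) - 16 = -19 + \frac{2 \sqrt{10010}}{65}$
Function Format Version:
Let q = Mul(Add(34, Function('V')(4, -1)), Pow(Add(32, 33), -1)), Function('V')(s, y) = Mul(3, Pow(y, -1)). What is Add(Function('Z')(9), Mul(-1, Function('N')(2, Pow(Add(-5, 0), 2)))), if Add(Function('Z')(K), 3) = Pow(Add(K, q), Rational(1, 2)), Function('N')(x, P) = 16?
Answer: Add(-19, Mul(Rational(2, 65), Pow(10010, Rational(1, 2)))) ≈ -15.922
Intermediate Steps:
q = Rational(31, 65) (q = Mul(Add(34, Mul(3, Pow(-1, -1))), Pow(Add(32, 33), -1)) = Mul(Add(34, Mul(3, -1)), Pow(65, -1)) = Mul(Add(34, -3), Rational(1, 65)) = Mul(31, Rational(1, 65)) = Rational(31, 65) ≈ 0.47692)
Function('Z')(K) = Add(-3, Pow(Add(Rational(31, 65), K), Rational(1, 2))) (Function('Z')(K) = Add(-3, Pow(Add(K, Rational(31, 65)), Rational(1, 2))) = Add(-3, Pow(Add(Rational(31, 65), K), Rational(1, 2))))
Add(Function('Z')(9), Mul(-1, Function('N')(2, Pow(Add(-5, 0), 2)))) = Add(Add(-3, Mul(Rational(1, 65), Pow(Add(2015, Mul(4225, 9)), Rational(1, 2)))), Mul(-1, 16)) = Add(Add(-3, Mul(Rational(1, 65), Pow(Add(2015, 38025), Rational(1, 2)))), -16) = Add(Add(-3, Mul(Rational(1, 65), Pow(40040, Rational(1, 2)))), -16) = Add(Add(-3, Mul(Rational(1, 65), Mul(2, Pow(10010, Rational(1, 2))))), -16) = Add(Add(-3, Mul(Rational(2, 65), Pow(10010, Rational(1, 2)))), -16) = Add(-19, Mul(Rational(2, 65), Pow(10010, Rational(1, 2))))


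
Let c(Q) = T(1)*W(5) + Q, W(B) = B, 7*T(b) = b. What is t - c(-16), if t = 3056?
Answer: 21499/7 ≈ 3071.3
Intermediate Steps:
T(b) = b/7
c(Q) = 5/7 + Q (c(Q) = ((⅐)*1)*5 + Q = (⅐)*5 + Q = 5/7 + Q)
t - c(-16) = 3056 - (5/7 - 16) = 3056 - 1*(-107/7) = 3056 + 107/7 = 21499/7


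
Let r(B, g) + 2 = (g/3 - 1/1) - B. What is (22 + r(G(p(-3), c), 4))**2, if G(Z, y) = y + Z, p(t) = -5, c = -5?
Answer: 8281/9 ≈ 920.11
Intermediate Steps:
G(Z, y) = Z + y
r(B, g) = -3 - B + g/3 (r(B, g) = -2 + ((g/3 - 1/1) - B) = -2 + ((g*(1/3) - 1*1) - B) = -2 + ((g/3 - 1) - B) = -2 + ((-1 + g/3) - B) = -2 + (-1 - B + g/3) = -3 - B + g/3)
(22 + r(G(p(-3), c), 4))**2 = (22 + (-3 - (-5 - 5) + (1/3)*4))**2 = (22 + (-3 - 1*(-10) + 4/3))**2 = (22 + (-3 + 10 + 4/3))**2 = (22 + 25/3)**2 = (91/3)**2 = 8281/9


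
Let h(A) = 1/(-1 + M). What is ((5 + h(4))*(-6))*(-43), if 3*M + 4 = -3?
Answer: 6063/5 ≈ 1212.6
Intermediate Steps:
M = -7/3 (M = -4/3 + (1/3)*(-3) = -4/3 - 1 = -7/3 ≈ -2.3333)
h(A) = -3/10 (h(A) = 1/(-1 - 7/3) = 1/(-10/3) = -3/10)
((5 + h(4))*(-6))*(-43) = ((5 - 3/10)*(-6))*(-43) = ((47/10)*(-6))*(-43) = -141/5*(-43) = 6063/5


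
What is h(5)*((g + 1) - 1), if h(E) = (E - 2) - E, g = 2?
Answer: -4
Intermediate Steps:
h(E) = -2 (h(E) = (-2 + E) - E = -2)
h(5)*((g + 1) - 1) = -2*((2 + 1) - 1) = -2*(3 - 1) = -2*2 = -4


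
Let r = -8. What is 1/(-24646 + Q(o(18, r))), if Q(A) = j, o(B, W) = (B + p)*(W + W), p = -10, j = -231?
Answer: -1/24877 ≈ -4.0198e-5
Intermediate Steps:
o(B, W) = 2*W*(-10 + B) (o(B, W) = (B - 10)*(W + W) = (-10 + B)*(2*W) = 2*W*(-10 + B))
Q(A) = -231
1/(-24646 + Q(o(18, r))) = 1/(-24646 - 231) = 1/(-24877) = -1/24877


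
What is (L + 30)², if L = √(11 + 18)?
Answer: (30 + √29)² ≈ 1252.1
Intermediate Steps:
L = √29 ≈ 5.3852
(L + 30)² = (√29 + 30)² = (30 + √29)²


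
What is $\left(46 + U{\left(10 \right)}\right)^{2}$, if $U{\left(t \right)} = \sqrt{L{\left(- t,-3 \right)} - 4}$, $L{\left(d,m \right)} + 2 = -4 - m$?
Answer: $\left(46 + i \sqrt{7}\right)^{2} \approx 2109.0 + 243.41 i$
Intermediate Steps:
$L{\left(d,m \right)} = -6 - m$ ($L{\left(d,m \right)} = -2 - \left(4 + m\right) = -6 - m$)
$U{\left(t \right)} = i \sqrt{7}$ ($U{\left(t \right)} = \sqrt{\left(-6 - -3\right) - 4} = \sqrt{\left(-6 + 3\right) - 4} = \sqrt{-3 - 4} = \sqrt{-7} = i \sqrt{7}$)
$\left(46 + U{\left(10 \right)}\right)^{2} = \left(46 + i \sqrt{7}\right)^{2}$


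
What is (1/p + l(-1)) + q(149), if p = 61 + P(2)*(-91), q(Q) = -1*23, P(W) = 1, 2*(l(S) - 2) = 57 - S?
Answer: 239/30 ≈ 7.9667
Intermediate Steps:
l(S) = 61/2 - S/2 (l(S) = 2 + (57 - S)/2 = 2 + (57/2 - S/2) = 61/2 - S/2)
q(Q) = -23
p = -30 (p = 61 + 1*(-91) = 61 - 91 = -30)
(1/p + l(-1)) + q(149) = (1/(-30) + (61/2 - ½*(-1))) - 23 = (-1/30 + (61/2 + ½)) - 23 = (-1/30 + 31) - 23 = 929/30 - 23 = 239/30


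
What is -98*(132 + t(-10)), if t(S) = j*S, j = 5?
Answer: -8036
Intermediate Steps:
t(S) = 5*S
-98*(132 + t(-10)) = -98*(132 + 5*(-10)) = -98*(132 - 50) = -98*82 = -8036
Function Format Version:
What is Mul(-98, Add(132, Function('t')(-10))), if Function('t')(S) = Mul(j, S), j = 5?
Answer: -8036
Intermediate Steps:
Function('t')(S) = Mul(5, S)
Mul(-98, Add(132, Function('t')(-10))) = Mul(-98, Add(132, Mul(5, -10))) = Mul(-98, Add(132, -50)) = Mul(-98, 82) = -8036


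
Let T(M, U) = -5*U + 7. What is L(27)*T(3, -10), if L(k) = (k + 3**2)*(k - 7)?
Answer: 41040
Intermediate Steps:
T(M, U) = 7 - 5*U
L(k) = (-7 + k)*(9 + k) (L(k) = (k + 9)*(-7 + k) = (9 + k)*(-7 + k) = (-7 + k)*(9 + k))
L(27)*T(3, -10) = (-63 + 27**2 + 2*27)*(7 - 5*(-10)) = (-63 + 729 + 54)*(7 + 50) = 720*57 = 41040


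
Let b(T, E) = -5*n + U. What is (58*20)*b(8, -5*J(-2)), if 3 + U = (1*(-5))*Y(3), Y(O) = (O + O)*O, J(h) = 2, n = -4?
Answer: -84680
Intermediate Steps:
Y(O) = 2*O² (Y(O) = (2*O)*O = 2*O²)
U = -93 (U = -3 + (1*(-5))*(2*3²) = -3 - 10*9 = -3 - 5*18 = -3 - 90 = -93)
b(T, E) = -73 (b(T, E) = -5*(-4) - 93 = 20 - 93 = -73)
(58*20)*b(8, -5*J(-2)) = (58*20)*(-73) = 1160*(-73) = -84680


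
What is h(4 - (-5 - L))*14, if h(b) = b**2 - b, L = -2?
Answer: 588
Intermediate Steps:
h(4 - (-5 - L))*14 = ((4 - (-5 - 1*(-2)))*(-1 + (4 - (-5 - 1*(-2)))))*14 = ((4 - (-5 + 2))*(-1 + (4 - (-5 + 2))))*14 = ((4 - 1*(-3))*(-1 + (4 - 1*(-3))))*14 = ((4 + 3)*(-1 + (4 + 3)))*14 = (7*(-1 + 7))*14 = (7*6)*14 = 42*14 = 588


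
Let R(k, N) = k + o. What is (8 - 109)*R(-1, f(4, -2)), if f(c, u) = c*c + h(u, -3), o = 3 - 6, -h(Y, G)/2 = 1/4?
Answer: 404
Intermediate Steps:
h(Y, G) = -½ (h(Y, G) = -2/4 = -2*¼ = -½)
o = -3
f(c, u) = -½ + c² (f(c, u) = c*c - ½ = c² - ½ = -½ + c²)
R(k, N) = -3 + k (R(k, N) = k - 3 = -3 + k)
(8 - 109)*R(-1, f(4, -2)) = (8 - 109)*(-3 - 1) = -101*(-4) = 404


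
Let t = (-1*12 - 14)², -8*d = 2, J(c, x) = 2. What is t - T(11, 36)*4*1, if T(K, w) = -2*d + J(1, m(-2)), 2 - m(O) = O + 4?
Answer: 666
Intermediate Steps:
m(O) = -2 - O (m(O) = 2 - (O + 4) = 2 - (4 + O) = 2 + (-4 - O) = -2 - O)
d = -¼ (d = -⅛*2 = -¼ ≈ -0.25000)
T(K, w) = 5/2 (T(K, w) = -2*(-¼) + 2 = ½ + 2 = 5/2)
t = 676 (t = (-12 - 14)² = (-26)² = 676)
t - T(11, 36)*4*1 = 676 - 5*4*1/2 = 676 - 5*4/2 = 676 - 1*10 = 676 - 10 = 666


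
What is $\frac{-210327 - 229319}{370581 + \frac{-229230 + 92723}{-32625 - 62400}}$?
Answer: $- \frac{2984097225}{2515328288} \approx -1.1864$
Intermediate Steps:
$\frac{-210327 - 229319}{370581 + \frac{-229230 + 92723}{-32625 - 62400}} = - \frac{439646}{370581 - \frac{136507}{-95025}} = - \frac{439646}{370581 - - \frac{19501}{13575}} = - \frac{439646}{370581 + \frac{19501}{13575}} = - \frac{439646}{\frac{5030656576}{13575}} = \left(-439646\right) \frac{13575}{5030656576} = - \frac{2984097225}{2515328288}$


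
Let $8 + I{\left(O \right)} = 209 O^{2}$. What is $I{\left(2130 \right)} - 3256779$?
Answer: $944955313$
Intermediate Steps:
$I{\left(O \right)} = -8 + 209 O^{2}$
$I{\left(2130 \right)} - 3256779 = \left(-8 + 209 \cdot 2130^{2}\right) - 3256779 = \left(-8 + 209 \cdot 4536900\right) - 3256779 = \left(-8 + 948212100\right) - 3256779 = 948212092 - 3256779 = 944955313$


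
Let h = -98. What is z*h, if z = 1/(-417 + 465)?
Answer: -49/24 ≈ -2.0417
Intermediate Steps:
z = 1/48 ≈ 0.020833
z*h = (1/48)*(-98) = -49/24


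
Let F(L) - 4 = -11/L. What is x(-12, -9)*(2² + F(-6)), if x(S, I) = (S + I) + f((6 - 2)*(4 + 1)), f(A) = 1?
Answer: -590/3 ≈ -196.67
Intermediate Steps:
F(L) = 4 - 11/L
x(S, I) = 1 + I + S (x(S, I) = (S + I) + 1 = (I + S) + 1 = 1 + I + S)
x(-12, -9)*(2² + F(-6)) = (1 - 9 - 12)*(2² + (4 - 11/(-6))) = -20*(4 + (4 - 11*(-⅙))) = -20*(4 + (4 + 11/6)) = -20*(4 + 35/6) = -20*59/6 = -590/3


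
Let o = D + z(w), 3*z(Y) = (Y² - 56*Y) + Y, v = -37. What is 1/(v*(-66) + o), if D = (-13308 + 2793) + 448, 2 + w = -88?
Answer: -1/3275 ≈ -0.00030534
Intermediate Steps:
w = -90 (w = -2 - 88 = -90)
z(Y) = -55*Y/3 + Y²/3 (z(Y) = ((Y² - 56*Y) + Y)/3 = (Y² - 55*Y)/3 = -55*Y/3 + Y²/3)
D = -10067 (D = -10515 + 448 = -10067)
o = -5717 (o = -10067 + (⅓)*(-90)*(-55 - 90) = -10067 + (⅓)*(-90)*(-145) = -10067 + 4350 = -5717)
1/(v*(-66) + o) = 1/(-37*(-66) - 5717) = 1/(2442 - 5717) = 1/(-3275) = -1/3275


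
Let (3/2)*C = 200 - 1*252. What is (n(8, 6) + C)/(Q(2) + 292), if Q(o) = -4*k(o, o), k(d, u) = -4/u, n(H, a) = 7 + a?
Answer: -13/180 ≈ -0.072222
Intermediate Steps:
C = -104/3 (C = 2*(200 - 1*252)/3 = 2*(200 - 252)/3 = (⅔)*(-52) = -104/3 ≈ -34.667)
Q(o) = 16/o (Q(o) = -(-16)/o = 16/o)
(n(8, 6) + C)/(Q(2) + 292) = ((7 + 6) - 104/3)/(16/2 + 292) = (13 - 104/3)/(16*(½) + 292) = -65/(3*(8 + 292)) = -65/3/300 = -65/3*1/300 = -13/180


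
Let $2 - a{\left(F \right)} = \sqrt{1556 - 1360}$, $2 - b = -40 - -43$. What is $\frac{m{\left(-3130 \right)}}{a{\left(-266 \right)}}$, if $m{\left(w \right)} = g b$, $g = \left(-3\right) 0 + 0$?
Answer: $0$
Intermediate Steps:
$b = -1$ ($b = 2 - \left(-40 - -43\right) = 2 - \left(-40 + 43\right) = 2 - 3 = -1$)
$a{\left(F \right)} = -12$ ($a{\left(F \right)} = 2 - \sqrt{1556 - 1360} = 2 - \sqrt{196} = 2 - 14 = -12$)
$g = 0$ ($g = 0 + 0 = 0$)
$m{\left(w \right)} = 0$ ($m{\left(w \right)} = 0 \left(-1\right) = 0$)
$\frac{m{\left(-3130 \right)}}{a{\left(-266 \right)}} = \frac{0}{-12} = 0 \left(- \frac{1}{12}\right) = 0$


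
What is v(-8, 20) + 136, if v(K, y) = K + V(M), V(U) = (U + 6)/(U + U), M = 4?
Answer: 517/4 ≈ 129.25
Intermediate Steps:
V(U) = (6 + U)/(2*U) (V(U) = (6 + U)/((2*U)) = (6 + U)*(1/(2*U)) = (6 + U)/(2*U))
v(K, y) = 5/4 + K (v(K, y) = K + (1/2)*(6 + 4)/4 = K + (1/2)*(1/4)*10 = K + 5/4 = 5/4 + K)
v(-8, 20) + 136 = (5/4 - 8) + 136 = -27/4 + 136 = 517/4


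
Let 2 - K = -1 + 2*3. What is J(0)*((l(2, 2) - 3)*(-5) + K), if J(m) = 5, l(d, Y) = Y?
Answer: 10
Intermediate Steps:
K = -3 (K = 2 - (-1 + 2*3) = 2 - (-1 + 6) = 2 - 1*5 = 2 - 5 = -3)
J(0)*((l(2, 2) - 3)*(-5) + K) = 5*((2 - 3)*(-5) - 3) = 5*(-1*(-5) - 3) = 5*(5 - 3) = 5*2 = 10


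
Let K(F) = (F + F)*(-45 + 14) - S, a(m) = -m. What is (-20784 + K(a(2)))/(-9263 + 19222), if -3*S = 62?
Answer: -61918/29877 ≈ -2.0724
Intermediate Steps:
S = -62/3 (S = -1/3*62 = -62/3 ≈ -20.667)
K(F) = 62/3 - 62*F (K(F) = (F + F)*(-45 + 14) - 1*(-62/3) = (2*F)*(-31) + 62/3 = -62*F + 62/3 = 62/3 - 62*F)
(-20784 + K(a(2)))/(-9263 + 19222) = (-20784 + (62/3 - (-62)*2))/(-9263 + 19222) = (-20784 + (62/3 - 62*(-2)))/9959 = (-20784 + (62/3 + 124))*(1/9959) = (-20784 + 434/3)*(1/9959) = -61918/3*1/9959 = -61918/29877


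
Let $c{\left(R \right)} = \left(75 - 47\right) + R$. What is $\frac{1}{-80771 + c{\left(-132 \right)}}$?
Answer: $- \frac{1}{80875} \approx -1.2365 \cdot 10^{-5}$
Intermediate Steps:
$c{\left(R \right)} = 28 + R$
$\frac{1}{-80771 + c{\left(-132 \right)}} = \frac{1}{-80771 + \left(28 - 132\right)} = \frac{1}{-80771 - 104} = \frac{1}{-80875} = - \frac{1}{80875}$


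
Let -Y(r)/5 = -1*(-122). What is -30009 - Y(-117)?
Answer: -29399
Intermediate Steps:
Y(r) = -610 (Y(r) = -(-5)*(-122) = -5*122 = -610)
-30009 - Y(-117) = -30009 - 1*(-610) = -30009 + 610 = -29399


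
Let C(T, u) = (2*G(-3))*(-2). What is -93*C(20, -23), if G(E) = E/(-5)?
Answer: 1116/5 ≈ 223.20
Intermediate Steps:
G(E) = -E/5 (G(E) = E*(-⅕) = -E/5)
C(T, u) = -12/5 (C(T, u) = (2*(-⅕*(-3)))*(-2) = (2*(⅗))*(-2) = (6/5)*(-2) = -12/5)
-93*C(20, -23) = -93*(-12/5) = 1116/5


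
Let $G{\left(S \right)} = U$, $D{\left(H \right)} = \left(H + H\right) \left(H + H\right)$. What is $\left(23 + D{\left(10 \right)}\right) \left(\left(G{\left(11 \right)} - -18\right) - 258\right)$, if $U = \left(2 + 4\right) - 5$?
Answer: $-101097$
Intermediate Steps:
$D{\left(H \right)} = 4 H^{2}$ ($D{\left(H \right)} = 2 H 2 H = 4 H^{2}$)
$U = 1$ ($U = 6 - 5 = 1$)
$G{\left(S \right)} = 1$
$\left(23 + D{\left(10 \right)}\right) \left(\left(G{\left(11 \right)} - -18\right) - 258\right) = \left(23 + 4 \cdot 10^{2}\right) \left(\left(1 - -18\right) - 258\right) = \left(23 + 4 \cdot 100\right) \left(\left(1 + 18\right) - 258\right) = \left(23 + 400\right) \left(19 - 258\right) = 423 \left(-239\right) = -101097$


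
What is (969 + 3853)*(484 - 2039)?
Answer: -7498210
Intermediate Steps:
(969 + 3853)*(484 - 2039) = 4822*(-1555) = -7498210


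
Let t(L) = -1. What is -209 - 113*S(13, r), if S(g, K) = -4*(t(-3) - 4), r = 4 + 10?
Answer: -2469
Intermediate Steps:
r = 14
S(g, K) = 20 (S(g, K) = -4*(-1 - 4) = -4*(-5) = 20)
-209 - 113*S(13, r) = -209 - 113*20 = -209 - 2260 = -2469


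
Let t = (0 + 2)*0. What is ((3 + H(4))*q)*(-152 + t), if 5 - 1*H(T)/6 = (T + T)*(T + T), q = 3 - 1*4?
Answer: -53352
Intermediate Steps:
q = -1 (q = 3 - 4 = -1)
H(T) = 30 - 24*T**2 (H(T) = 30 - 6*(T + T)*(T + T) = 30 - 6*2*T*2*T = 30 - 24*T**2)
t = 0 (t = 2*0 = 0)
((3 + H(4))*q)*(-152 + t) = ((3 + (30 - 24*4**2))*(-1))*(-152 + 0) = ((3 + (30 - 24*16))*(-1))*(-152) = ((3 + (30 - 384))*(-1))*(-152) = ((3 - 354)*(-1))*(-152) = -351*(-1)*(-152) = 351*(-152) = -53352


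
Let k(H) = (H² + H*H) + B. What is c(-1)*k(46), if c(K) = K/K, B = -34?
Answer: 4198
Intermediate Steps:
c(K) = 1
k(H) = -34 + 2*H² (k(H) = (H² + H*H) - 34 = (H² + H²) - 34 = 2*H² - 34 = -34 + 2*H²)
c(-1)*k(46) = 1*(-34 + 2*46²) = 1*(-34 + 2*2116) = 1*(-34 + 4232) = 1*4198 = 4198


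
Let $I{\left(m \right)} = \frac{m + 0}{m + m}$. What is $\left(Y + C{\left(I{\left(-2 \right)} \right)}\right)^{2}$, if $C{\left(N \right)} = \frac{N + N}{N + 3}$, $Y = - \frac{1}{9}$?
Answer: $\frac{121}{3969} \approx 0.030486$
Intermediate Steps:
$I{\left(m \right)} = \frac{1}{2}$ ($I{\left(m \right)} = \frac{m}{2 m} = m \frac{1}{2 m} = \frac{1}{2}$)
$Y = - \frac{1}{9}$ ($Y = \left(-1\right) \frac{1}{9} = - \frac{1}{9} \approx -0.11111$)
$C{\left(N \right)} = \frac{2 N}{3 + N}$
$\left(Y + C{\left(I{\left(-2 \right)} \right)}\right)^{2} = \left(- \frac{1}{9} + 2 \cdot \frac{1}{2} \frac{1}{3 + \frac{1}{2}}\right)^{2} = \left(- \frac{1}{9} + 2 \cdot \frac{1}{2} \frac{1}{\frac{7}{2}}\right)^{2} = \left(- \frac{1}{9} + 2 \cdot \frac{1}{2} \cdot \frac{2}{7}\right)^{2} = \left(- \frac{1}{9} + \frac{2}{7}\right)^{2} = \left(\frac{11}{63}\right)^{2} = \frac{121}{3969}$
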